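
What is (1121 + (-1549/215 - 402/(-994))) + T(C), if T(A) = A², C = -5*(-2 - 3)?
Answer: 185842192/106855 ≈ 1739.2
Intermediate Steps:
C = 25 (C = -5*(-5) = 25)
(1121 + (-1549/215 - 402/(-994))) + T(C) = (1121 + (-1549/215 - 402/(-994))) + 25² = (1121 + (-1549*1/215 - 402*(-1/994))) + 625 = (1121 + (-1549/215 + 201/497)) + 625 = (1121 - 726638/106855) + 625 = 119057817/106855 + 625 = 185842192/106855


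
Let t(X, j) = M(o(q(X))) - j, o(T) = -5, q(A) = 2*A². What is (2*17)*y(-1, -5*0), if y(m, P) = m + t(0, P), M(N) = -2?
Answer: -102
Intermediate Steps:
t(X, j) = -2 - j
y(m, P) = -2 + m - P (y(m, P) = m + (-2 - P) = -2 + m - P)
(2*17)*y(-1, -5*0) = (2*17)*(-2 - 1 - (-5)*0) = 34*(-2 - 1 - 1*0) = 34*(-2 - 1 + 0) = 34*(-3) = -102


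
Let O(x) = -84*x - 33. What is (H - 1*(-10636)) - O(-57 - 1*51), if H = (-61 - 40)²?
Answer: 11798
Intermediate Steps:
O(x) = -33 - 84*x
H = 10201 (H = (-101)² = 10201)
(H - 1*(-10636)) - O(-57 - 1*51) = (10201 - 1*(-10636)) - (-33 - 84*(-57 - 1*51)) = (10201 + 10636) - (-33 - 84*(-57 - 51)) = 20837 - (-33 - 84*(-108)) = 20837 - (-33 + 9072) = 20837 - 1*9039 = 20837 - 9039 = 11798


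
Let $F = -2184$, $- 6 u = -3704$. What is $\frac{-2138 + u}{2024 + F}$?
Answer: $\frac{2281}{240} \approx 9.5042$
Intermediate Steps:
$u = \frac{1852}{3}$ ($u = \left(- \frac{1}{6}\right) \left(-3704\right) = \frac{1852}{3} \approx 617.33$)
$\frac{-2138 + u}{2024 + F} = \frac{-2138 + \frac{1852}{3}}{2024 - 2184} = - \frac{4562}{3 \left(-160\right)} = \left(- \frac{4562}{3}\right) \left(- \frac{1}{160}\right) = \frac{2281}{240}$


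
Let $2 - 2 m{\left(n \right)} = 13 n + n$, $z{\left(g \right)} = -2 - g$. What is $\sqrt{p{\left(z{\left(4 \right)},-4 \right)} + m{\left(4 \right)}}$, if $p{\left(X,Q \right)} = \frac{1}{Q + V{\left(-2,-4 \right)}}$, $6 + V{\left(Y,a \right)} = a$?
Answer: $\frac{i \sqrt{5306}}{14} \approx 5.203 i$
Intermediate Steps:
$V{\left(Y,a \right)} = -6 + a$
$p{\left(X,Q \right)} = \frac{1}{-10 + Q}$ ($p{\left(X,Q \right)} = \frac{1}{Q - 10} = \frac{1}{-10 + Q}$)
$m{\left(n \right)} = 1 - 7 n$ ($m{\left(n \right)} = 1 - \frac{13 n + n}{2} = 1 - \frac{14 n}{2} = 1 - 7 n$)
$\sqrt{p{\left(z{\left(4 \right)},-4 \right)} + m{\left(4 \right)}} = \sqrt{\frac{1}{-10 - 4} + \left(1 - 28\right)} = \sqrt{\frac{1}{-14} + \left(1 - 28\right)} = \sqrt{- \frac{1}{14} - 27} = \sqrt{- \frac{379}{14}} = \frac{i \sqrt{5306}}{14}$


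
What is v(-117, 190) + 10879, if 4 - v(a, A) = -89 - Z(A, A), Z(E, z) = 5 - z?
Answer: 10787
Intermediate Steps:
v(a, A) = 98 - A (v(a, A) = 4 - (-89 - (5 - A)) = 4 - (-89 + (-5 + A)) = 4 - (-94 + A) = 4 + (94 - A) = 98 - A)
v(-117, 190) + 10879 = (98 - 1*190) + 10879 = (98 - 190) + 10879 = -92 + 10879 = 10787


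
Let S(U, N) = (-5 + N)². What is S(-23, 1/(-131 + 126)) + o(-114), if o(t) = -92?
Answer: -1624/25 ≈ -64.960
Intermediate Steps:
S(-23, 1/(-131 + 126)) + o(-114) = (-5 + 1/(-131 + 126))² - 92 = (-5 + 1/(-5))² - 92 = (-5 - ⅕)² - 92 = (-26/5)² - 92 = 676/25 - 92 = -1624/25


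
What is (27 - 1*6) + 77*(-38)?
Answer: -2905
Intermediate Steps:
(27 - 1*6) + 77*(-38) = (27 - 6) - 2926 = 21 - 2926 = -2905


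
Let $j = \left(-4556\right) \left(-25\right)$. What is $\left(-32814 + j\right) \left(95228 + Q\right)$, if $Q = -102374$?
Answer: $-579440556$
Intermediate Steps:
$j = 113900$
$\left(-32814 + j\right) \left(95228 + Q\right) = \left(-32814 + 113900\right) \left(95228 - 102374\right) = 81086 \left(-7146\right) = -579440556$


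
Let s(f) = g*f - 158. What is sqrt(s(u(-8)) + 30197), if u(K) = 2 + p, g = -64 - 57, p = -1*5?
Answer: 3*sqrt(3378) ≈ 174.36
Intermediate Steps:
p = -5
g = -121
u(K) = -3 (u(K) = 2 - 5 = -3)
s(f) = -158 - 121*f (s(f) = -121*f - 158 = -158 - 121*f)
sqrt(s(u(-8)) + 30197) = sqrt((-158 - 121*(-3)) + 30197) = sqrt((-158 + 363) + 30197) = sqrt(205 + 30197) = sqrt(30402) = 3*sqrt(3378)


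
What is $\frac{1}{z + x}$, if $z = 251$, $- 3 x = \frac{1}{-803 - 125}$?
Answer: $\frac{2784}{698785} \approx 0.0039841$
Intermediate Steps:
$x = \frac{1}{2784}$ ($x = - \frac{1}{3 \left(-803 - 125\right)} = - \frac{1}{3 \left(-928\right)} = \left(- \frac{1}{3}\right) \left(- \frac{1}{928}\right) = \frac{1}{2784} \approx 0.0003592$)
$\frac{1}{z + x} = \frac{1}{251 + \frac{1}{2784}} = \frac{1}{\frac{698785}{2784}} = \frac{2784}{698785}$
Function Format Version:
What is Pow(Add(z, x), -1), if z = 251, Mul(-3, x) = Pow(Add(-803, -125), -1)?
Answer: Rational(2784, 698785) ≈ 0.0039841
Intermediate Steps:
x = Rational(1, 2784) (x = Mul(Rational(-1, 3), Pow(Add(-803, -125), -1)) = Mul(Rational(-1, 3), Pow(-928, -1)) = Mul(Rational(-1, 3), Rational(-1, 928)) = Rational(1, 2784) ≈ 0.00035920)
Pow(Add(z, x), -1) = Pow(Add(251, Rational(1, 2784)), -1) = Pow(Rational(698785, 2784), -1) = Rational(2784, 698785)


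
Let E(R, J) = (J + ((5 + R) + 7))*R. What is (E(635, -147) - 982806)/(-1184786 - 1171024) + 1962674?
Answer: 2311843850623/1177905 ≈ 1.9627e+6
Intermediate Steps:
E(R, J) = R*(12 + J + R) (E(R, J) = (J + (12 + R))*R = (12 + J + R)*R = R*(12 + J + R))
(E(635, -147) - 982806)/(-1184786 - 1171024) + 1962674 = (635*(12 - 147 + 635) - 982806)/(-1184786 - 1171024) + 1962674 = (635*500 - 982806)/(-2355810) + 1962674 = (317500 - 982806)*(-1/2355810) + 1962674 = -665306*(-1/2355810) + 1962674 = 332653/1177905 + 1962674 = 2311843850623/1177905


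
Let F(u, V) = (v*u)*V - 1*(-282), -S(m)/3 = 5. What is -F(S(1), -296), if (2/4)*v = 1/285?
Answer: -5950/19 ≈ -313.16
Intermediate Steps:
v = 2/285 ≈ 0.0070175
S(m) = -15 (S(m) = -3*5 = -15)
F(u, V) = 282 + 2*V*u/285 (F(u, V) = (2*u/285)*V - 1*(-282) = 2*V*u/285 + 282 = 282 + 2*V*u/285)
-F(S(1), -296) = -(282 + (2/285)*(-296)*(-15)) = -(282 + 592/19) = -1*5950/19 = -5950/19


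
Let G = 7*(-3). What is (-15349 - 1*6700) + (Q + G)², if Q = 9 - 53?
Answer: -17824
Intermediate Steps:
Q = -44
G = -21
(-15349 - 1*6700) + (Q + G)² = (-15349 - 1*6700) + (-44 - 21)² = (-15349 - 6700) + (-65)² = -22049 + 4225 = -17824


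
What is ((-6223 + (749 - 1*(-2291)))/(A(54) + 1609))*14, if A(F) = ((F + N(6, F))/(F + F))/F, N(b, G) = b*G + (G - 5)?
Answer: -259885584/9384115 ≈ -27.694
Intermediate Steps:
N(b, G) = -5 + G + G*b (N(b, G) = G*b + (-5 + G) = -5 + G + G*b)
A(F) = (-5 + 8*F)/(2*F²) (A(F) = ((F + (-5 + F + F*6))/(F + F))/F = ((F + (-5 + F + 6*F))/((2*F)))/F = ((F + (-5 + 7*F))*(1/(2*F)))/F = ((-5 + 8*F)*(1/(2*F)))/F = ((-5 + 8*F)/(2*F))/F = (-5 + 8*F)/(2*F²))
((-6223 + (749 - 1*(-2291)))/(A(54) + 1609))*14 = ((-6223 + (749 - 1*(-2291)))/((½)*(-5 + 8*54)/54² + 1609))*14 = ((-6223 + (749 + 2291))/((½)*(1/2916)*(-5 + 432) + 1609))*14 = ((-6223 + 3040)/((½)*(1/2916)*427 + 1609))*14 = -3183/(427/5832 + 1609)*14 = -3183/9384115/5832*14 = -3183*5832/9384115*14 = -18563256/9384115*14 = -259885584/9384115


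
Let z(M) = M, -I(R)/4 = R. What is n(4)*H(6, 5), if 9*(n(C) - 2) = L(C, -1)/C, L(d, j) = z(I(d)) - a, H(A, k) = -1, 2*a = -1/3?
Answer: -337/216 ≈ -1.5602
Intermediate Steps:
I(R) = -4*R
a = -1/6 (a = (-1/3)/2 = (-1*1/3)/2 = (1/2)*(-1/3) = -1/6 ≈ -0.16667)
L(d, j) = 1/6 - 4*d (L(d, j) = -4*d - 1*(-1/6) = -4*d + 1/6 = 1/6 - 4*d)
n(C) = 2 + (1/6 - 4*C)/(9*C) (n(C) = 2 + ((1/6 - 4*C)/C)/9 = 2 + (1/6 - 4*C)/(9*C))
n(4)*H(6, 5) = ((1/54)*(1 + 84*4)/4)*(-1) = ((1/54)*(1/4)*(1 + 336))*(-1) = ((1/54)*(1/4)*337)*(-1) = (337/216)*(-1) = -337/216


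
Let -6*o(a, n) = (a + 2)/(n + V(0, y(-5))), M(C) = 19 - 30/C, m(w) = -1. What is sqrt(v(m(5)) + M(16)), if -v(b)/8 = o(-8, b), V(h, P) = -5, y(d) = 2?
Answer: sqrt(2658)/12 ≈ 4.2963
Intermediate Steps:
M(C) = 19 - 30/C
o(a, n) = -(2 + a)/(6*(-5 + n)) (o(a, n) = -(a + 2)/(6*(n - 5)) = -(2 + a)/(6*(-5 + n)))
v(b) = -8/(-5 + b) (v(b) = -4*(-2 - 1*(-8))/(3*(-5 + b)) = -4*(-2 + 8)/(3*(-5 + b)) = -4*6/(3*(-5 + b)) = -8/(-5 + b))
sqrt(v(m(5)) + M(16)) = sqrt(-8/(-5 - 1) + (19 - 30/16)) = sqrt(-8/(-6) + (19 - 30*1/16)) = sqrt(-8*(-1/6) + (19 - 15/8)) = sqrt(4/3 + 137/8) = sqrt(443/24) = sqrt(2658)/12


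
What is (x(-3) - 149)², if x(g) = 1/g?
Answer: 200704/9 ≈ 22300.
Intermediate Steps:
(x(-3) - 149)² = (1/(-3) - 149)² = (-⅓ - 149)² = (-448/3)² = 200704/9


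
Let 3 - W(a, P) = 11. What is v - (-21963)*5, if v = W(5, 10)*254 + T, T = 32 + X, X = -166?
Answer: 107649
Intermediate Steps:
W(a, P) = -8 (W(a, P) = 3 - 1*11 = 3 - 11 = -8)
T = -134 (T = 32 - 166 = -134)
v = -2166 (v = -8*254 - 134 = -2032 - 134 = -2166)
v - (-21963)*5 = -2166 - (-21963)*5 = -2166 - 1*(-109815) = -2166 + 109815 = 107649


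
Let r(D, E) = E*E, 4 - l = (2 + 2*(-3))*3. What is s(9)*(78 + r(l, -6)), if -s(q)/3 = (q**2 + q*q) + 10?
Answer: -58824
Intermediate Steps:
s(q) = -30 - 6*q**2 (s(q) = -3*((q**2 + q*q) + 10) = -3*((q**2 + q**2) + 10) = -3*(2*q**2 + 10) = -3*(10 + 2*q**2) = -30 - 6*q**2)
l = 16 (l = 4 - (2 + 2*(-3))*3 = 4 - (2 - 6)*3 = 4 - (-4)*3 = 4 - 1*(-12) = 4 + 12 = 16)
r(D, E) = E**2
s(9)*(78 + r(l, -6)) = (-30 - 6*9**2)*(78 + (-6)**2) = (-30 - 6*81)*(78 + 36) = (-30 - 486)*114 = -516*114 = -58824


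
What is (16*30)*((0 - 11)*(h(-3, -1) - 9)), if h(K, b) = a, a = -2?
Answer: 58080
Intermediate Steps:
h(K, b) = -2
(16*30)*((0 - 11)*(h(-3, -1) - 9)) = (16*30)*((0 - 11)*(-2 - 9)) = 480*(-11*(-11)) = 480*121 = 58080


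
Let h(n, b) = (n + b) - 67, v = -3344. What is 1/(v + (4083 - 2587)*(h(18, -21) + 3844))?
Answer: 1/5642560 ≈ 1.7722e-7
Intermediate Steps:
h(n, b) = -67 + b + n (h(n, b) = (b + n) - 67 = -67 + b + n)
1/(v + (4083 - 2587)*(h(18, -21) + 3844)) = 1/(-3344 + (4083 - 2587)*((-67 - 21 + 18) + 3844)) = 1/(-3344 + 1496*(-70 + 3844)) = 1/(-3344 + 1496*3774) = 1/(-3344 + 5645904) = 1/5642560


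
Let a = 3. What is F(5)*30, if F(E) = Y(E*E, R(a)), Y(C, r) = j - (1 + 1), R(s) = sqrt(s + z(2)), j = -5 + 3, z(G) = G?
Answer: -120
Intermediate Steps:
j = -2
R(s) = sqrt(2 + s) (R(s) = sqrt(s + 2) = sqrt(2 + s))
Y(C, r) = -4 (Y(C, r) = -2 - (1 + 1) = -2 - 1*2 = -2 - 2 = -4)
F(E) = -4
F(5)*30 = -4*30 = -120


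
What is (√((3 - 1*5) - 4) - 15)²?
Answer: (15 - I*√6)² ≈ 219.0 - 73.485*I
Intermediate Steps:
(√((3 - 1*5) - 4) - 15)² = (√((3 - 5) - 4) - 15)² = (√(-2 - 4) - 15)² = (√(-6) - 15)² = (I*√6 - 15)² = (-15 + I*√6)²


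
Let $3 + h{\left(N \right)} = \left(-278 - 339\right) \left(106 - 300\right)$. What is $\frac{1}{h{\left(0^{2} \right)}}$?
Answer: $\frac{1}{119695} \approx 8.3546 \cdot 10^{-6}$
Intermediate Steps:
$h{\left(N \right)} = 119695$ ($h{\left(N \right)} = -3 + \left(-278 - 339\right) \left(106 - 300\right) = -3 - -119698 = -3 + 119698 = 119695$)
$\frac{1}{h{\left(0^{2} \right)}} = \frac{1}{119695}$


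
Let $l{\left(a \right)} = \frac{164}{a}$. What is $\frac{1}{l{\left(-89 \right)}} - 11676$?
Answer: $- \frac{1914953}{164} \approx -11677.0$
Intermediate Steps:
$\frac{1}{l{\left(-89 \right)}} - 11676 = \frac{1}{164 \frac{1}{-89}} - 11676 = \frac{1}{164 \left(- \frac{1}{89}\right)} - 11676 = \frac{1}{- \frac{164}{89}} - 11676 = - \frac{89}{164} - 11676 = - \frac{1914953}{164}$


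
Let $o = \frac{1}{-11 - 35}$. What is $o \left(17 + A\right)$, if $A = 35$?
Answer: $- \frac{26}{23} \approx -1.1304$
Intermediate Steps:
$o = - \frac{1}{46}$ ($o = \frac{1}{-46} = - \frac{1}{46} \approx -0.021739$)
$o \left(17 + A\right) = - \frac{17 + 35}{46} = \left(- \frac{1}{46}\right) 52 = - \frac{26}{23}$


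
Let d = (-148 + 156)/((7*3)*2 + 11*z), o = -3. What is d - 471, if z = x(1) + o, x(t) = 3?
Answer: -9887/21 ≈ -470.81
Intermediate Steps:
z = 0 (z = 3 - 3 = 0)
d = 4/21 (d = (-148 + 156)/((7*3)*2 + 11*0) = 8/(21*2 + 0) = 8/(42 + 0) = 8/42 = 8*(1/42) = 4/21 ≈ 0.19048)
d - 471 = 4/21 - 471 = -9887/21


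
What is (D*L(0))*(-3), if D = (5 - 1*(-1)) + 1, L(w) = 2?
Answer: -42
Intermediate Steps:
D = 7 (D = (5 + 1) + 1 = 6 + 1 = 7)
(D*L(0))*(-3) = (7*2)*(-3) = 14*(-3) = -42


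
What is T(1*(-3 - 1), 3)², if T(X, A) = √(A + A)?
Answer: 6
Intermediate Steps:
T(X, A) = √2*√A (T(X, A) = √(2*A) = √2*√A)
T(1*(-3 - 1), 3)² = (√2*√3)² = (√6)² = 6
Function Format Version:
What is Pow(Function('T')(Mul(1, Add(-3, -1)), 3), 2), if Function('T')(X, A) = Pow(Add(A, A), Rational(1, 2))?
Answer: 6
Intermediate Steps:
Function('T')(X, A) = Mul(Pow(2, Rational(1, 2)), Pow(A, Rational(1, 2))) (Function('T')(X, A) = Pow(Mul(2, A), Rational(1, 2)) = Mul(Pow(2, Rational(1, 2)), Pow(A, Rational(1, 2))))
Pow(Function('T')(Mul(1, Add(-3, -1)), 3), 2) = Pow(Mul(Pow(2, Rational(1, 2)), Pow(3, Rational(1, 2))), 2) = Pow(Pow(6, Rational(1, 2)), 2) = 6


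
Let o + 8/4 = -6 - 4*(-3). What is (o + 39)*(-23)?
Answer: -989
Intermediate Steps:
o = 4 (o = -2 + (-6 - 4*(-3)) = -2 + (-6 + 12) = -2 + 6 = 4)
(o + 39)*(-23) = (4 + 39)*(-23) = 43*(-23) = -989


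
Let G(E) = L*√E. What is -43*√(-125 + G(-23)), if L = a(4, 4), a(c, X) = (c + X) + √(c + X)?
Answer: -43*√(-125 + 2*I*√23*(4 + √2)) ≈ -97.858 - 490.61*I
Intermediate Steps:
a(c, X) = X + c + √(X + c) (a(c, X) = (X + c) + √(X + c) = X + c + √(X + c))
L = 8 + 2*√2 (L = 4 + 4 + √(4 + 4) = 4 + 4 + √8 = 4 + 4 + 2*√2 = 8 + 2*√2 ≈ 10.828)
G(E) = √E*(8 + 2*√2) (G(E) = (8 + 2*√2)*√E = √E*(8 + 2*√2))
-43*√(-125 + G(-23)) = -43*√(-125 + 2*√(-23)*(4 + √2)) = -43*√(-125 + 2*(I*√23)*(4 + √2)) = -43*√(-125 + 2*I*√23*(4 + √2))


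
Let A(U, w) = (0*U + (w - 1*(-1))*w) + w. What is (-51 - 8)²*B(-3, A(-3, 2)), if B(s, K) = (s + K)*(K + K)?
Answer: 278480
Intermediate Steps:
A(U, w) = w + w*(1 + w) (A(U, w) = (0 + (w + 1)*w) + w = (0 + (1 + w)*w) + w = (0 + w*(1 + w)) + w = w*(1 + w) + w = w + w*(1 + w))
B(s, K) = 2*K*(K + s) (B(s, K) = (K + s)*(2*K) = 2*K*(K + s))
(-51 - 8)²*B(-3, A(-3, 2)) = (-51 - 8)²*(2*(2*(2 + 2))*(2*(2 + 2) - 3)) = (-59)²*(2*(2*4)*(2*4 - 3)) = 3481*(2*8*(8 - 3)) = 3481*(2*8*5) = 3481*80 = 278480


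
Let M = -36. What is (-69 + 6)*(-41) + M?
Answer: 2547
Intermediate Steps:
(-69 + 6)*(-41) + M = (-69 + 6)*(-41) - 36 = -63*(-41) - 36 = 2583 - 36 = 2547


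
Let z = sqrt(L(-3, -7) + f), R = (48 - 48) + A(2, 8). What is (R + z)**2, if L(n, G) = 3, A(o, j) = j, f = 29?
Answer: 96 + 64*sqrt(2) ≈ 186.51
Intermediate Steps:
R = 8 (R = (48 - 48) + 8 = 0 + 8 = 8)
z = 4*sqrt(2) (z = sqrt(3 + 29) = sqrt(32) = 4*sqrt(2) ≈ 5.6569)
(R + z)**2 = (8 + 4*sqrt(2))**2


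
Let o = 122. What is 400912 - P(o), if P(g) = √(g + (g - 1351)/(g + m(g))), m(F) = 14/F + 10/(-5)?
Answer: 400912 - 5*√240010539/7327 ≈ 4.0090e+5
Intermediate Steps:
m(F) = -2 + 14/F (m(F) = 14/F + 10*(-⅕) = 14/F - 2 = -2 + 14/F)
P(g) = √(g + (-1351 + g)/(-2 + g + 14/g)) (P(g) = √(g + (g - 1351)/(g + (-2 + 14/g))) = √(g + (-1351 + g)/(-2 + g + 14/g)))
400912 - P(o) = 400912 - √(122*(-1337 + 122² - 1*122)/(14 + 122² - 2*122)) = 400912 - √(122*(-1337 + 14884 - 122)/(14 + 14884 - 244)) = 400912 - √(122*13425/14654) = 400912 - √(122*(1/14654)*13425) = 400912 - √(818925/7327) = 400912 - 5*√240010539/7327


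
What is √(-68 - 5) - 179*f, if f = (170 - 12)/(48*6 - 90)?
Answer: -14141/99 + I*√73 ≈ -142.84 + 8.544*I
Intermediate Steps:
f = 79/99 (f = 158/(288 - 90) = 158/198 = 158*(1/198) = 79/99 ≈ 0.79798)
√(-68 - 5) - 179*f = √(-68 - 5) - 179*79/99 = √(-73) - 14141/99 = I*√73 - 14141/99 = -14141/99 + I*√73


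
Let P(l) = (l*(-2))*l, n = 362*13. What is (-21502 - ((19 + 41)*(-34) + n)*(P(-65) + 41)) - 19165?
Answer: 22377727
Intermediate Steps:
n = 4706
P(l) = -2*l**2 (P(l) = (-2*l)*l = -2*l**2)
(-21502 - ((19 + 41)*(-34) + n)*(P(-65) + 41)) - 19165 = (-21502 - ((19 + 41)*(-34) + 4706)*(-2*(-65)**2 + 41)) - 19165 = (-21502 - (60*(-34) + 4706)*(-2*4225 + 41)) - 19165 = (-21502 - (-2040 + 4706)*(-8450 + 41)) - 19165 = (-21502 - 2666*(-8409)) - 19165 = (-21502 - 1*(-22418394)) - 19165 = (-21502 + 22418394) - 19165 = 22396892 - 19165 = 22377727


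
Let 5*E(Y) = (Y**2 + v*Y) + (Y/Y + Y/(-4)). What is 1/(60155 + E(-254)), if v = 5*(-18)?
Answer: 10/776431 ≈ 1.2879e-5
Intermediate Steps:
v = -90
E(Y) = 1/5 - 361*Y/20 + Y**2/5 (E(Y) = ((Y**2 - 90*Y) + (Y/Y + Y/(-4)))/5 = ((Y**2 - 90*Y) + (1 + Y*(-1/4)))/5 = ((Y**2 - 90*Y) + (1 - Y/4))/5 = (1 + Y**2 - 361*Y/4)/5 = 1/5 - 361*Y/20 + Y**2/5)
1/(60155 + E(-254)) = 1/(60155 + (1/5 - 361/20*(-254) + (1/5)*(-254)**2)) = 1/(60155 + (1/5 + 45847/10 + (1/5)*64516)) = 1/(60155 + (1/5 + 45847/10 + 64516/5)) = 1/(60155 + 174881/10) = 1/(776431/10) = 10/776431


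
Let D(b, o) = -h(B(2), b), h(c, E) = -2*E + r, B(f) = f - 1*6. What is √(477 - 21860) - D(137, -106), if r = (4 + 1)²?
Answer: -249 + I*√21383 ≈ -249.0 + 146.23*I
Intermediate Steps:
B(f) = -6 + f (B(f) = f - 6 = -6 + f)
r = 25 (r = 5² = 25)
h(c, E) = 25 - 2*E (h(c, E) = -2*E + 25 = 25 - 2*E)
D(b, o) = -25 + 2*b (D(b, o) = -(25 - 2*b) = -25 + 2*b)
√(477 - 21860) - D(137, -106) = √(477 - 21860) - (-25 + 2*137) = √(-21383) - (-25 + 274) = I*√21383 - 1*249 = I*√21383 - 249 = -249 + I*√21383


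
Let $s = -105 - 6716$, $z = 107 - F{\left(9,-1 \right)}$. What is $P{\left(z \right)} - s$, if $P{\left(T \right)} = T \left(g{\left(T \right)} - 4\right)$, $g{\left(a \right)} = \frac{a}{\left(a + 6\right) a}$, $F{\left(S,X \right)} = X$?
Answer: $\frac{121409}{19} \approx 6389.9$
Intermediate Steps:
$g{\left(a \right)} = \frac{1}{6 + a}$ ($g{\left(a \right)} = \frac{a}{\left(6 + a\right) a} = \frac{a}{a \left(6 + a\right)} = a \frac{1}{a \left(6 + a\right)} = \frac{1}{6 + a}$)
$z = 108$ ($z = 107 - -1 = 107 + 1 = 108$)
$P{\left(T \right)} = T \left(-4 + \frac{1}{6 + T}\right)$ ($P{\left(T \right)} = T \left(\frac{1}{6 + T} - 4\right) = T \left(-4 + \frac{1}{6 + T}\right)$)
$s = -6821$ ($s = -105 - 6716 = -6821$)
$P{\left(z \right)} - s = \left(-1\right) 108 \frac{1}{6 + 108} \left(23 + 4 \cdot 108\right) - -6821 = \left(-1\right) 108 \cdot \frac{1}{114} \left(23 + 432\right) + 6821 = \left(-1\right) 108 \cdot \frac{1}{114} \cdot 455 + 6821 = - \frac{8190}{19} + 6821 = \frac{121409}{19}$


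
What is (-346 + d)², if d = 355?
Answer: 81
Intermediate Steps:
(-346 + d)² = (-346 + 355)² = 9² = 81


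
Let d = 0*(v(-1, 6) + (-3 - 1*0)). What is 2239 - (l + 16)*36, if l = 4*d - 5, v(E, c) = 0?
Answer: 1843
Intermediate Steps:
d = 0 (d = 0*(0 + (-3 - 1*0)) = 0*(0 + (-3 + 0)) = 0*(0 - 3) = 0*(-3) = 0)
l = -5 (l = 4*0 - 5 = 0 - 5 = -5)
2239 - (l + 16)*36 = 2239 - (-5 + 16)*36 = 2239 - 11*36 = 2239 - 1*396 = 2239 - 396 = 1843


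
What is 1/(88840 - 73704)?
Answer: 1/15136 ≈ 6.6068e-5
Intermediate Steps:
1/(88840 - 73704) = 1/15136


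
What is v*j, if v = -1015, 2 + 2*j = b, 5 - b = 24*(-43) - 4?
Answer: -1054585/2 ≈ -5.2729e+5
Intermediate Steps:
b = 1041 (b = 5 - (24*(-43) - 4) = 5 - (-1032 - 4) = 5 - 1*(-1036) = 5 + 1036 = 1041)
j = 1039/2 (j = -1 + (½)*1041 = -1 + 1041/2 = 1039/2 ≈ 519.50)
v*j = -1015*1039/2 = -1054585/2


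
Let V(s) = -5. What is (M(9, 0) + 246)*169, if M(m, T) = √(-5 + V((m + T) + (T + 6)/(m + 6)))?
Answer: 41574 + 169*I*√10 ≈ 41574.0 + 534.42*I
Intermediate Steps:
M(m, T) = I*√10 (M(m, T) = √(-5 - 5) = √(-10) = I*√10)
(M(9, 0) + 246)*169 = (I*√10 + 246)*169 = (246 + I*√10)*169 = 41574 + 169*I*√10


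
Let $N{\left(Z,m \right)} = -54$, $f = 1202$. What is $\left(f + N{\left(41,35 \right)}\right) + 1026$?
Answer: $2174$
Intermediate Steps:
$\left(f + N{\left(41,35 \right)}\right) + 1026 = \left(1202 - 54\right) + 1026 = 1148 + 1026 = 2174$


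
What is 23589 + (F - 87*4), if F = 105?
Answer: 23346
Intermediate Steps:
23589 + (F - 87*4) = 23589 + (105 - 87*4) = 23589 + (105 - 348) = 23589 - 243 = 23346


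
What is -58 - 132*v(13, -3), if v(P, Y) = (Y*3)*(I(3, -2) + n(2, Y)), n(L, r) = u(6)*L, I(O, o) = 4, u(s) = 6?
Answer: 18950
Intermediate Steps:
n(L, r) = 6*L
v(P, Y) = 48*Y (v(P, Y) = (Y*3)*(4 + 6*2) = (3*Y)*(4 + 12) = (3*Y)*16 = 48*Y)
-58 - 132*v(13, -3) = -58 - 6336*(-3) = -58 - 132*(-144) = -58 + 19008 = 18950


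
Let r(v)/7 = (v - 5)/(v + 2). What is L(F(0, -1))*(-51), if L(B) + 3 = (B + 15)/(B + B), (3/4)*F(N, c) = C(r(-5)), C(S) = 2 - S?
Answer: 72165/512 ≈ 140.95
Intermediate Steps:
r(v) = 7*(-5 + v)/(2 + v) (r(v) = 7*((v - 5)/(v + 2)) = 7*((-5 + v)/(2 + v)) = 7*(-5 + v)/(2 + v))
F(N, c) = -256/9 (F(N, c) = 4*(2 - 7*(-5 - 5)/(2 - 5))/3 = 4*(2 - 7*(-10)/(-3))/3 = 4*(2 - 7*(-1)*(-10)/3)/3 = 4*(2 - 1*70/3)/3 = 4*(2 - 70/3)/3 = (4/3)*(-64/3) = -256/9)
L(B) = -3 + (15 + B)/(2*B) (L(B) = -3 + (B + 15)/(B + B) = -3 + (15 + B)/((2*B)) = -3 + (15 + B)*(1/(2*B)) = -3 + (15 + B)/(2*B))
L(F(0, -1))*(-51) = (5*(3 - 1*(-256/9))/(2*(-256/9)))*(-51) = ((5/2)*(-9/256)*(3 + 256/9))*(-51) = ((5/2)*(-9/256)*(283/9))*(-51) = -1415/512*(-51) = 72165/512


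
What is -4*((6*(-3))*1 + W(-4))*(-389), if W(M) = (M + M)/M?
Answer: -24896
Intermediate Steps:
W(M) = 2 (W(M) = (2*M)/M = 2)
-4*((6*(-3))*1 + W(-4))*(-389) = -4*((6*(-3))*1 + 2)*(-389) = -4*(-18*1 + 2)*(-389) = -4*(-18 + 2)*(-389) = -4*(-16)*(-389) = 64*(-389) = -24896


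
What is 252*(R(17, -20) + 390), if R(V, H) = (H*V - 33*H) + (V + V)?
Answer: 187488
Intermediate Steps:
R(V, H) = -33*H + 2*V + H*V (R(V, H) = (-33*H + H*V) + 2*V = -33*H + 2*V + H*V)
252*(R(17, -20) + 390) = 252*((-33*(-20) + 2*17 - 20*17) + 390) = 252*((660 + 34 - 340) + 390) = 252*(354 + 390) = 252*744 = 187488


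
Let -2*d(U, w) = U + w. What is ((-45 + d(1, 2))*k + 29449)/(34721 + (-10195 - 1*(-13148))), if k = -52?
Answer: 31867/37674 ≈ 0.84586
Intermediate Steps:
d(U, w) = -U/2 - w/2 (d(U, w) = -(U + w)/2 = -U/2 - w/2)
((-45 + d(1, 2))*k + 29449)/(34721 + (-10195 - 1*(-13148))) = ((-45 + (-½*1 - ½*2))*(-52) + 29449)/(34721 + (-10195 - 1*(-13148))) = ((-45 + (-½ - 1))*(-52) + 29449)/(34721 + (-10195 + 13148)) = ((-45 - 3/2)*(-52) + 29449)/(34721 + 2953) = (-93/2*(-52) + 29449)/37674 = (2418 + 29449)*(1/37674) = 31867*(1/37674) = 31867/37674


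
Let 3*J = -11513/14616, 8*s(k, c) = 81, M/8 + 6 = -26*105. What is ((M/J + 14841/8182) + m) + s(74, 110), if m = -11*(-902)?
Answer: 1212193728115/12993016 ≈ 93296.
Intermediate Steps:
M = -21888 (M = -48 + 8*(-26*105) = -48 + 8*(-2730) = -48 - 21840 = -21888)
s(k, c) = 81/8 (s(k, c) = (1/8)*81 = 81/8)
m = 9922
J = -397/1512 (J = (-11513/14616)/3 = (-11513*1/14616)/3 = (1/3)*(-397/504) = -397/1512 ≈ -0.26257)
((M/J + 14841/8182) + m) + s(74, 110) = ((-21888/(-397/1512) + 14841/8182) + 9922) + 81/8 = ((-21888*(-1512/397) + 14841*(1/8182)) + 9922) + 81/8 = ((33094656/397 + 14841/8182) + 9922) + 81/8 = (270786367269/3248254 + 9922) + 81/8 = 303015543457/3248254 + 81/8 = 1212193728115/12993016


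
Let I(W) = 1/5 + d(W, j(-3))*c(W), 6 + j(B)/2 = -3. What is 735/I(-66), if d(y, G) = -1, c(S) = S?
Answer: 3675/331 ≈ 11.103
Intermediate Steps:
j(B) = -18 (j(B) = -12 + 2*(-3) = -12 - 6 = -18)
I(W) = 1/5 - W
735/I(-66) = 735/(1/5 - 1*(-66)) = 735/(1/5 + 66) = 735/(331/5) = 735*(5/331) = 3675/331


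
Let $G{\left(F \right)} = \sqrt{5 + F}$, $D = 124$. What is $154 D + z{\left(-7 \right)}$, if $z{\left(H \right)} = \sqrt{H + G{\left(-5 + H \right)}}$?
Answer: $19096 + \sqrt{-7 + i \sqrt{7}} \approx 19097.0 + 2.691 i$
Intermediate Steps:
$z{\left(H \right)} = \sqrt{H + \sqrt{H}}$ ($z{\left(H \right)} = \sqrt{H + \sqrt{5 + \left(-5 + H\right)}} = \sqrt{H + \sqrt{H}}$)
$154 D + z{\left(-7 \right)} = 154 \cdot 124 + \sqrt{-7 + \sqrt{-7}} = 19096 + \sqrt{-7 + i \sqrt{7}}$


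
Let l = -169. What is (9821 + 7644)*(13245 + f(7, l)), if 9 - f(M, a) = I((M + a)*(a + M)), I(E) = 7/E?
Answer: 6074990128585/26244 ≈ 2.3148e+8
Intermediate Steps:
f(M, a) = 9 - 7/(M + a)**2 (f(M, a) = 9 - 7/((M + a)*(a + M)) = 9 - 7/((M + a)*(M + a)) = 9 - 7/((M + a)**2) = 9 - 7/(M + a)**2)
(9821 + 7644)*(13245 + f(7, l)) = (9821 + 7644)*(13245 + (9 - 7/(7**2 + (-169)**2 + 2*7*(-169)))) = 17465*(13245 + (9 - 7/(49 + 28561 - 2366))) = 17465*(13245 + (9 - 7/26244)) = 17465*(13245 + 236189/26244) = 17465*(347837969/26244) = 6074990128585/26244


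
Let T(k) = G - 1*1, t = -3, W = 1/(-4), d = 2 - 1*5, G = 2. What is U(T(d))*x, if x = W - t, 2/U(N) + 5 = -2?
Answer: -11/14 ≈ -0.78571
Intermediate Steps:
d = -3 (d = 2 - 5 = -3)
W = -¼ ≈ -0.25000
T(k) = 1 (T(k) = 2 - 1*1 = 2 - 1 = 1)
U(N) = -2/7 (U(N) = 2/(-5 - 2) = 2/(-7) = 2*(-⅐) = -2/7)
x = 11/4 (x = -¼ - 1*(-3) = -¼ + 3 = 11/4 ≈ 2.7500)
U(T(d))*x = -2/7*11/4 = -11/14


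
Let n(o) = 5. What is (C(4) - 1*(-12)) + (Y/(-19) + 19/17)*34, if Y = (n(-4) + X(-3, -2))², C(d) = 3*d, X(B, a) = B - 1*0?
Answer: 1042/19 ≈ 54.842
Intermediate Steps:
X(B, a) = B (X(B, a) = B + 0 = B)
Y = 4 (Y = (5 - 3)² = 2² = 4)
(C(4) - 1*(-12)) + (Y/(-19) + 19/17)*34 = (3*4 - 1*(-12)) + (4/(-19) + 19/17)*34 = (12 + 12) + (4*(-1/19) + 19*(1/17))*34 = 24 + (-4/19 + 19/17)*34 = 24 + (293/323)*34 = 24 + 586/19 = 1042/19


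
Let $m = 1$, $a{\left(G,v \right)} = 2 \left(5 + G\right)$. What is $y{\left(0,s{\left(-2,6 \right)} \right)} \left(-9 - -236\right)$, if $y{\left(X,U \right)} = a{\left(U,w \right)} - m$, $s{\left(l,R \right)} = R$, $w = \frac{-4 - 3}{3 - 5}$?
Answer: $4767$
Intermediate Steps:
$w = \frac{7}{2}$ ($w = - \frac{7}{-2} = \left(-7\right) \left(- \frac{1}{2}\right) = \frac{7}{2} \approx 3.5$)
$a{\left(G,v \right)} = 10 + 2 G$
$y{\left(X,U \right)} = 9 + 2 U$ ($y{\left(X,U \right)} = \left(10 + 2 U\right) - 1 = 9 + 2 U$)
$y{\left(0,s{\left(-2,6 \right)} \right)} \left(-9 - -236\right) = \left(9 + 2 \cdot 6\right) \left(-9 - -236\right) = \left(9 + 12\right) \left(-9 + 236\right) = 21 \cdot 227 = 4767$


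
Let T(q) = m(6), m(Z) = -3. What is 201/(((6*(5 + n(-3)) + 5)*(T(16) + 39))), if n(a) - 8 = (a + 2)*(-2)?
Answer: 67/1140 ≈ 0.058772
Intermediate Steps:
n(a) = 4 - 2*a (n(a) = 8 + (a + 2)*(-2) = 8 + (2 + a)*(-2) = 8 + (-4 - 2*a) = 4 - 2*a)
T(q) = -3
201/(((6*(5 + n(-3)) + 5)*(T(16) + 39))) = 201/(((6*(5 + (4 - 2*(-3))) + 5)*(-3 + 39))) = 201/(((6*(5 + (4 + 6)) + 5)*36)) = 201/(((6*(5 + 10) + 5)*36)) = 201/(((6*15 + 5)*36)) = 201/(((90 + 5)*36)) = 201/((95*36)) = 201/3420 = 201*(1/3420) = 67/1140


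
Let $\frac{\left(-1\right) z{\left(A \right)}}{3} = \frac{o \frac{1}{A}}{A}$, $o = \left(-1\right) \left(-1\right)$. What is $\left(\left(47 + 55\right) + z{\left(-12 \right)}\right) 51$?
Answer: $\frac{83215}{16} \approx 5200.9$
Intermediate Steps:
$o = 1$
$z{\left(A \right)} = - \frac{3}{A^{2}}$ ($z{\left(A \right)} = - 3 \frac{1 \frac{1}{A}}{A} = - 3 \frac{1}{A A} = - \frac{3}{A^{2}}$)
$\left(\left(47 + 55\right) + z{\left(-12 \right)}\right) 51 = \left(\left(47 + 55\right) - \frac{3}{144}\right) 51 = \left(102 - \frac{1}{48}\right) 51 = \frac{4895}{48} \cdot 51 = \frac{83215}{16}$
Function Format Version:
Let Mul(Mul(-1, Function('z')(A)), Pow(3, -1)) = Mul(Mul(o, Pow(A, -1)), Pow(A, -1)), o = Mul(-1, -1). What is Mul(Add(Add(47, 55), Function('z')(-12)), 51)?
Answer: Rational(83215, 16) ≈ 5200.9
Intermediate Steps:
o = 1
Function('z')(A) = Mul(-3, Pow(A, -2)) (Function('z')(A) = Mul(-3, Mul(Mul(1, Pow(A, -1)), Pow(A, -1))) = Mul(-3, Mul(Pow(A, -1), Pow(A, -1))) = Mul(-3, Pow(A, -2)))
Mul(Add(Add(47, 55), Function('z')(-12)), 51) = Mul(Add(Add(47, 55), Mul(-3, Pow(-12, -2))), 51) = Mul(Add(102, Mul(-3, Rational(1, 144))), 51) = Mul(Add(102, Rational(-1, 48)), 51) = Mul(Rational(4895, 48), 51) = Rational(83215, 16)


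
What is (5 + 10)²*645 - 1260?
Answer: 143865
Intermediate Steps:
(5 + 10)²*645 - 1260 = 15²*645 - 1260 = 225*645 - 1260 = 145125 - 1260 = 143865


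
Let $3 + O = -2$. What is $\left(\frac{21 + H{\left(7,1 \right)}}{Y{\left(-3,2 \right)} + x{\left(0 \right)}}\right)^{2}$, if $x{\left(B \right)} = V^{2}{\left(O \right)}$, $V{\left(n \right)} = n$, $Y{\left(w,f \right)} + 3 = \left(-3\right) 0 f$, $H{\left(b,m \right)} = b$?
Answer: $\frac{196}{121} \approx 1.6198$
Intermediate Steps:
$O = -5$ ($O = -3 - 2 = -5$)
$Y{\left(w,f \right)} = -3$ ($Y{\left(w,f \right)} = -3 + \left(-3\right) 0 f = -3 + 0 f = -3 + 0 = -3$)
$x{\left(B \right)} = 25$ ($x{\left(B \right)} = \left(-5\right)^{2} = 25$)
$\left(\frac{21 + H{\left(7,1 \right)}}{Y{\left(-3,2 \right)} + x{\left(0 \right)}}\right)^{2} = \left(\frac{21 + 7}{-3 + 25}\right)^{2} = \left(\frac{28}{22}\right)^{2} = \left(28 \cdot \frac{1}{22}\right)^{2} = \left(\frac{14}{11}\right)^{2} = \frac{196}{121}$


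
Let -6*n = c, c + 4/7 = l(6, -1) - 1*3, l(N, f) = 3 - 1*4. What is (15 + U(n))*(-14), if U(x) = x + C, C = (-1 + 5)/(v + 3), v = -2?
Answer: -830/3 ≈ -276.67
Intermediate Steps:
l(N, f) = -1 (l(N, f) = 3 - 4 = -1)
c = -32/7 (c = -4/7 + (-1 - 1*3) = -4/7 + (-1 - 3) = -4/7 - 4 = -32/7 ≈ -4.5714)
n = 16/21 (n = -1/6*(-32/7) = 16/21 ≈ 0.76190)
C = 4 (C = (-1 + 5)/(-2 + 3) = 4/1 = 4*1 = 4)
U(x) = 4 + x (U(x) = x + 4 = 4 + x)
(15 + U(n))*(-14) = (15 + (4 + 16/21))*(-14) = (15 + 100/21)*(-14) = (415/21)*(-14) = -830/3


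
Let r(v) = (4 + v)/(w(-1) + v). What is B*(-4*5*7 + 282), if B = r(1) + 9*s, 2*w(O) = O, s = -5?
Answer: -4970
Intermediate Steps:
w(O) = O/2
r(v) = (4 + v)/(-1/2 + v) (r(v) = (4 + v)/((1/2)*(-1) + v) = (4 + v)/(-1/2 + v))
B = -35 (B = 2*(4 + 1)/(-1 + 2*1) + 9*(-5) = 2*5/(-1 + 2) - 45 = 2*5/1 - 45 = 2*1*5 - 45 = 10 - 45 = -35)
B*(-4*5*7 + 282) = -35*(-4*5*7 + 282) = -35*(-20*7 + 282) = -35*(-140 + 282) = -35*142 = -4970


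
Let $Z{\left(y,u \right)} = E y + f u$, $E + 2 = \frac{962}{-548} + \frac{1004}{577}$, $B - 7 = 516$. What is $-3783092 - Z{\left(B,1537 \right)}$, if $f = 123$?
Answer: $- \frac{627821216863}{158098} \approx -3.9711 \cdot 10^{6}$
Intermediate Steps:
$B = 523$ ($B = 7 + 516 = 523$)
$E = - \frac{318637}{158098}$ ($E = -2 + \left(\frac{962}{-548} + \frac{1004}{577}\right) = -2 + \left(962 \left(- \frac{1}{548}\right) + 1004 \cdot \frac{1}{577}\right) = -2 + \left(- \frac{481}{274} + \frac{1004}{577}\right) = -2 - \frac{2441}{158098} = - \frac{318637}{158098} \approx -2.0154$)
$Z{\left(y,u \right)} = 123 u - \frac{318637 y}{158098}$ ($Z{\left(y,u \right)} = - \frac{318637 y}{158098} + 123 u = 123 u - \frac{318637 y}{158098}$)
$-3783092 - Z{\left(B,1537 \right)} = -3783092 - \left(123 \cdot 1537 - \frac{166647151}{158098}\right) = -3783092 - \left(189051 - \frac{166647151}{158098}\right) = -3783092 - \frac{29721937847}{158098} = - \frac{627821216863}{158098}$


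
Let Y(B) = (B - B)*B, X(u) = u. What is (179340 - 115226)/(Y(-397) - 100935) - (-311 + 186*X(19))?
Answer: -325377619/100935 ≈ -3223.6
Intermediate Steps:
Y(B) = 0 (Y(B) = 0*B = 0)
(179340 - 115226)/(Y(-397) - 100935) - (-311 + 186*X(19)) = (179340 - 115226)/(0 - 100935) - (-311 + 186*19) = 64114/(-100935) - (-311 + 3534) = 64114*(-1/100935) - 1*3223 = -64114/100935 - 3223 = -325377619/100935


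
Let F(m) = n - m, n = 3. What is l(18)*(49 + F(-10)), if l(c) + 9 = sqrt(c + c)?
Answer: -186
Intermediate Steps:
l(c) = -9 + sqrt(2)*sqrt(c) (l(c) = -9 + sqrt(c + c) = -9 + sqrt(2*c) = -9 + sqrt(2)*sqrt(c))
F(m) = 3 - m
l(18)*(49 + F(-10)) = (-9 + sqrt(2)*sqrt(18))*(49 + (3 - 1*(-10))) = (-9 + sqrt(2)*(3*sqrt(2)))*(49 + (3 + 10)) = (-9 + 6)*(49 + 13) = -3*62 = -186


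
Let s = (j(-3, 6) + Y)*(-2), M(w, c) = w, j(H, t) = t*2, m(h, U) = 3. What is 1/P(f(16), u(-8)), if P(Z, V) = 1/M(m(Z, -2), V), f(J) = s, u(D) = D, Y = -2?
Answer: 3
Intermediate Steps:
j(H, t) = 2*t
s = -20 (s = (2*6 - 2)*(-2) = (12 - 2)*(-2) = 10*(-2) = -20)
f(J) = -20
P(Z, V) = 1/3
1/P(f(16), u(-8)) = 1/(1/3) = 3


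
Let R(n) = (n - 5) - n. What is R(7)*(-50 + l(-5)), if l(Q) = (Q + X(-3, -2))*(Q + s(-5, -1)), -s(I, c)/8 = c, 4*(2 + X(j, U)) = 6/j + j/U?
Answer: 2855/8 ≈ 356.88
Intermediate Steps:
X(j, U) = -2 + 3/(2*j) + j/(4*U) (X(j, U) = -2 + (6/j + j/U)/4 = -2 + (3/(2*j) + j/(4*U)) = -2 + 3/(2*j) + j/(4*U))
s(I, c) = -8*c
R(n) = -5 (R(n) = (-5 + n) - n = -5)
l(Q) = (8 + Q)*(-17/8 + Q) (l(Q) = (Q + (-2 + (3/2)/(-3) + (1/4)*(-3)/(-2)))*(Q - 8*(-1)) = (Q + (-2 + (3/2)*(-1/3) + (1/4)*(-3)*(-1/2)))*(Q + 8) = (Q + (-2 - 1/2 + 3/8))*(8 + Q) = (Q - 17/8)*(8 + Q) = (-17/8 + Q)*(8 + Q) = (8 + Q)*(-17/8 + Q))
R(7)*(-50 + l(-5)) = -5*(-50 + (-17 + (-5)**2 + (47/8)*(-5))) = -5*(-50 + (-17 + 25 - 235/8)) = -5*(-50 - 171/8) = -5*(-571/8) = 2855/8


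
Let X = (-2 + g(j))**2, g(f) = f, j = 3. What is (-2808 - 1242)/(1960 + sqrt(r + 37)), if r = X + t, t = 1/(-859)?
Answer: -108234000/52379393 + 450*sqrt(28038619)/366655751 ≈ -2.0598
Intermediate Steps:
t = -1/859 ≈ -0.0011641
X = 1 (X = (-2 + 3)**2 = 1**2 = 1)
r = 858/859 (r = 1 - 1/859 = 858/859 ≈ 0.99884)
(-2808 - 1242)/(1960 + sqrt(r + 37)) = (-2808 - 1242)/(1960 + sqrt(858/859 + 37)) = -4050/(1960 + sqrt(32641/859)) = -4050/(1960 + sqrt(28038619)/859)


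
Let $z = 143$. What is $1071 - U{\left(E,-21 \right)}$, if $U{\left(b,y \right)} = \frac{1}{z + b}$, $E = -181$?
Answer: $\frac{40699}{38} \approx 1071.0$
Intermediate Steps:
$U{\left(b,y \right)} = \frac{1}{143 + b}$
$1071 - U{\left(E,-21 \right)} = 1071 - \frac{1}{143 - 181} = 1071 - \frac{1}{-38} = 1071 - - \frac{1}{38} = 1071 + \frac{1}{38} = \frac{40699}{38}$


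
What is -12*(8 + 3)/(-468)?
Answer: 11/39 ≈ 0.28205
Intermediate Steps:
-12*(8 + 3)/(-468) = -12*11*(-1/468) = -132*(-1/468) = 11/39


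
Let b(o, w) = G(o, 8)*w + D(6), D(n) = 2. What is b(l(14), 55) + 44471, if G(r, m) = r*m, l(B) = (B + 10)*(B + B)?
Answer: 340153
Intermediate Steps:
l(B) = 2*B*(10 + B) (l(B) = (10 + B)*(2*B) = 2*B*(10 + B))
G(r, m) = m*r
b(o, w) = 2 + 8*o*w (b(o, w) = (8*o)*w + 2 = 8*o*w + 2 = 2 + 8*o*w)
b(l(14), 55) + 44471 = (2 + 8*(2*14*(10 + 14))*55) + 44471 = (2 + 8*(2*14*24)*55) + 44471 = (2 + 8*672*55) + 44471 = (2 + 295680) + 44471 = 295682 + 44471 = 340153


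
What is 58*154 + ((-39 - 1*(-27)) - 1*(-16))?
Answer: 8936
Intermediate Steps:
58*154 + ((-39 - 1*(-27)) - 1*(-16)) = 8932 + ((-39 + 27) + 16) = 8932 + (-12 + 16) = 8932 + 4 = 8936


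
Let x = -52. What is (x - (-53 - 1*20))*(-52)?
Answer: -1092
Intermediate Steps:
(x - (-53 - 1*20))*(-52) = (-52 - (-53 - 1*20))*(-52) = (-52 - (-53 - 20))*(-52) = (-52 - 1*(-73))*(-52) = (-52 + 73)*(-52) = 21*(-52) = -1092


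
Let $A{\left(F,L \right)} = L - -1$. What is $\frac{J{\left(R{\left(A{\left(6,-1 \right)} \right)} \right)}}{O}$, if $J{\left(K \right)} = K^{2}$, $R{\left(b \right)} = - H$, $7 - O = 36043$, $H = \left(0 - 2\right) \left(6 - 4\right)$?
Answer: $- \frac{4}{9009} \approx -0.000444$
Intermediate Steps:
$A{\left(F,L \right)} = 1 + L$ ($A{\left(F,L \right)} = L + 1 = 1 + L$)
$H = -4$ ($H = \left(-2\right) 2 = -4$)
$O = -36036$ ($O = 7 - 36043 = -36036$)
$R{\left(b \right)} = 4$ ($R{\left(b \right)} = \left(-1\right) \left(-4\right) = 4$)
$\frac{J{\left(R{\left(A{\left(6,-1 \right)} \right)} \right)}}{O} = \frac{4^{2}}{-36036} = 16 \left(- \frac{1}{36036}\right) = - \frac{4}{9009}$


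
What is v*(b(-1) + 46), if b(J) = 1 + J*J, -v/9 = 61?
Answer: -26352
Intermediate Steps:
v = -549 (v = -9*61 = -549)
b(J) = 1 + J**2
v*(b(-1) + 46) = -549*((1 + (-1)**2) + 46) = -549*((1 + 1) + 46) = -549*(2 + 46) = -549*48 = -26352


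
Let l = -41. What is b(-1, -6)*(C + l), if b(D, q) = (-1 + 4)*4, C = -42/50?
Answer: -12552/25 ≈ -502.08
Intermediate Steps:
C = -21/25 (C = -42*1/50 = -21/25 ≈ -0.84000)
b(D, q) = 12 (b(D, q) = 3*4 = 12)
b(-1, -6)*(C + l) = 12*(-21/25 - 41) = 12*(-1046/25) = -12552/25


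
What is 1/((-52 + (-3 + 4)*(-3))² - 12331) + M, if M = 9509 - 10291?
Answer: -7277293/9306 ≈ -782.00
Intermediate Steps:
M = -782
1/((-52 + (-3 + 4)*(-3))² - 12331) + M = 1/((-52 + (-3 + 4)*(-3))² - 12331) - 782 = 1/((-52 + 1*(-3))² - 12331) - 782 = 1/((-52 - 3)² - 12331) - 782 = 1/((-55)² - 12331) - 782 = 1/(3025 - 12331) - 782 = 1/(-9306) - 782 = -1/9306 - 782 = -7277293/9306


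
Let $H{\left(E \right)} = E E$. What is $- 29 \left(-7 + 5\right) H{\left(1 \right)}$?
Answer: $58$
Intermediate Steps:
$H{\left(E \right)} = E^{2}$
$- 29 \left(-7 + 5\right) H{\left(1 \right)} = - 29 \left(-7 + 5\right) 1^{2} = - 29 \left(\left(-2\right) 1\right) = \left(-29\right) \left(-2\right) = 58$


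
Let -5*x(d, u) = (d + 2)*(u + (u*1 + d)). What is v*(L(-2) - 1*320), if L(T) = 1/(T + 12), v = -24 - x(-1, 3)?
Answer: 73577/10 ≈ 7357.7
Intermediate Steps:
x(d, u) = -(2 + d)*(d + 2*u)/5 (x(d, u) = -(d + 2)*(u + (u*1 + d))/5 = -(2 + d)*(u + (u + d))/5 = -(2 + d)*(u + (d + u))/5 = -(2 + d)*(d + 2*u)/5)
v = -23 (v = -24 - (-⅘*3 - ⅖*(-1) - ⅕*(-1)² - ⅖*(-1)*3) = -24 - (-12/5 + ⅖ - ⅕*1 + 6/5) = -24 - (-12/5 + ⅖ - ⅕ + 6/5) = -24 - 1*(-1) = -24 + 1 = -23)
L(T) = 1/(12 + T)
v*(L(-2) - 1*320) = -23*(1/(12 - 2) - 1*320) = -23*(1/10 - 320) = -23*(⅒ - 320) = -23*(-3199/10) = 73577/10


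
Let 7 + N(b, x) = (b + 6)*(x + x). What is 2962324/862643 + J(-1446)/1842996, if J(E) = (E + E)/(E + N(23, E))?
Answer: 38817864790529295/11303948912122949 ≈ 3.4340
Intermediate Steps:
N(b, x) = -7 + 2*x*(6 + b) (N(b, x) = -7 + (b + 6)*(x + x) = -7 + (6 + b)*(2*x) = -7 + 2*x*(6 + b))
J(E) = 2*E/(-7 + 59*E) (J(E) = (E + E)/(E + (-7 + 12*E + 2*23*E)) = (2*E)/(E + (-7 + 12*E + 46*E)) = (2*E)/(E + (-7 + 58*E)) = (2*E)/(-7 + 59*E) = 2*E/(-7 + 59*E))
2962324/862643 + J(-1446)/1842996 = 2962324/862643 + (2*(-1446)/(-7 + 59*(-1446)))/1842996 = 2962324*(1/862643) + (2*(-1446)/(-7 - 85314))*(1/1842996) = 2962324/862643 + (2*(-1446)/(-85321))*(1/1842996) = 2962324/862643 + (2*(-1446)*(-1/85321))*(1/1842996) = 2962324/862643 + (2892/85321)*(1/1842996) = 2962324/862643 + 241/13103855143 = 38817864790529295/11303948912122949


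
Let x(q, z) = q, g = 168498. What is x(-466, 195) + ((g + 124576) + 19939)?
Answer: 312547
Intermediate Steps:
x(-466, 195) + ((g + 124576) + 19939) = -466 + ((168498 + 124576) + 19939) = -466 + (293074 + 19939) = -466 + 313013 = 312547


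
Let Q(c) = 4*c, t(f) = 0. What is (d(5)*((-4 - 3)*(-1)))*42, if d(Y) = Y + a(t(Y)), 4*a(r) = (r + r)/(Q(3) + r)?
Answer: 1470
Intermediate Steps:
a(r) = r/(2*(12 + r)) (a(r) = ((r + r)/(4*3 + r))/4 = ((2*r)/(12 + r))/4 = (2*r/(12 + r))/4 = r/(2*(12 + r)))
d(Y) = Y (d(Y) = Y + (½)*0/(12 + 0) = Y + (½)*0/12 = Y + (½)*0*(1/12) = Y + 0 = Y)
(d(5)*((-4 - 3)*(-1)))*42 = (5*((-4 - 3)*(-1)))*42 = (5*(-7*(-1)))*42 = (5*7)*42 = 35*42 = 1470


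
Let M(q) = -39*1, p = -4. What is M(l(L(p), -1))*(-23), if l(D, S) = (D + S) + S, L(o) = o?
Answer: 897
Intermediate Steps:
l(D, S) = D + 2*S
M(q) = -39
M(l(L(p), -1))*(-23) = -39*(-23) = 897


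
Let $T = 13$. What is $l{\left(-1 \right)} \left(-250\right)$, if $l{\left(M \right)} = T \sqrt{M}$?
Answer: $- 3250 i \approx - 3250.0 i$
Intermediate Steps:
$l{\left(M \right)} = 13 \sqrt{M}$
$l{\left(-1 \right)} \left(-250\right) = 13 \sqrt{-1} \left(-250\right) = 13 i \left(-250\right) = - 3250 i$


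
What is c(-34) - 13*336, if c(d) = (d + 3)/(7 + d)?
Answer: -117905/27 ≈ -4366.9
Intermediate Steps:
c(d) = (3 + d)/(7 + d)
c(-34) - 13*336 = (3 - 34)/(7 - 34) - 13*336 = -31/(-27) - 1*4368 = -1/27*(-31) - 4368 = 31/27 - 4368 = -117905/27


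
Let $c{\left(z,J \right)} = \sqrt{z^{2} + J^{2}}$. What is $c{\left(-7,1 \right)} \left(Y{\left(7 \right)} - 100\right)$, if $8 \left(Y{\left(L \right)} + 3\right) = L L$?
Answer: $- \frac{3875 \sqrt{2}}{8} \approx -685.01$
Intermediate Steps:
$Y{\left(L \right)} = -3 + \frac{L^{2}}{8}$ ($Y{\left(L \right)} = -3 + \frac{L L}{8} = -3 + \frac{L^{2}}{8}$)
$c{\left(z,J \right)} = \sqrt{J^{2} + z^{2}}$
$c{\left(-7,1 \right)} \left(Y{\left(7 \right)} - 100\right) = \sqrt{1^{2} + \left(-7\right)^{2}} \left(\left(-3 + \frac{7^{2}}{8}\right) - 100\right) = \sqrt{1 + 49} \left(\left(-3 + \frac{1}{8} \cdot 49\right) - 100\right) = \sqrt{50} \left(\left(-3 + \frac{49}{8}\right) - 100\right) = 5 \sqrt{2} \left(\frac{25}{8} - 100\right) = 5 \sqrt{2} \left(- \frac{775}{8}\right) = - \frac{3875 \sqrt{2}}{8}$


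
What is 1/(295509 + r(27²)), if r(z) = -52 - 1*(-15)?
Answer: 1/295472 ≈ 3.3844e-6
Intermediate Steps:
r(z) = -37 (r(z) = -52 + 15 = -37)
1/(295509 + r(27²)) = 1/(295509 - 37) = 1/295472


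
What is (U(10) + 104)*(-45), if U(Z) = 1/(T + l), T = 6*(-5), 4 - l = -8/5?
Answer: -570735/122 ≈ -4678.2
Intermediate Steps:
l = 28/5 (l = 4 - (-2)*4/5 = 4 - 1*(-8/5) = 4 + 8/5 = 28/5 ≈ 5.6000)
T = -30
U(Z) = -5/122 (U(Z) = 1/(-30 + 28/5) = 1/(-122/5) = -5/122)
(U(10) + 104)*(-45) = (-5/122 + 104)*(-45) = (12683/122)*(-45) = -570735/122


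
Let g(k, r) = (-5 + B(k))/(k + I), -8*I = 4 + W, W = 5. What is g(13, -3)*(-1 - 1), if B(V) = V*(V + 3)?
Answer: -3248/95 ≈ -34.189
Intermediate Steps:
B(V) = V*(3 + V)
I = -9/8 (I = -(4 + 5)/8 = -1/8*9 = -9/8 ≈ -1.1250)
g(k, r) = (-5 + k*(3 + k))/(-9/8 + k) (g(k, r) = (-5 + k*(3 + k))/(k - 9/8) = (-5 + k*(3 + k))/(-9/8 + k))
g(13, -3)*(-1 - 1) = (8*(-5 + 13*(3 + 13))/(-9 + 8*13))*(-1 - 1) = (8*(-5 + 13*16)/(-9 + 104))*(-2) = (8*(-5 + 208)/95)*(-2) = (8*(1/95)*203)*(-2) = (1624/95)*(-2) = -3248/95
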